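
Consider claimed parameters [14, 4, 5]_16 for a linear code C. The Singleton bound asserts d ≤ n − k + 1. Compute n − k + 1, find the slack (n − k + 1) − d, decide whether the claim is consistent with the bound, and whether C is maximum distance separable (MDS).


Singleton RHS = n − k + 1 = 11, slack = 6, bound satisfied, not MDS.

Singleton bound: d ≤ n − k + 1.
Here n = 14, k = 4, so n − k + 1 = 11.
Given d = 5, check d ≤ 11: YES.
Slack = (n − k + 1) − d = 6.
The code is NOT MDS (slack = 6 > 0).
Description: the claimed parameters are [14, 4, 5]_16; such a code would be non-MDS.


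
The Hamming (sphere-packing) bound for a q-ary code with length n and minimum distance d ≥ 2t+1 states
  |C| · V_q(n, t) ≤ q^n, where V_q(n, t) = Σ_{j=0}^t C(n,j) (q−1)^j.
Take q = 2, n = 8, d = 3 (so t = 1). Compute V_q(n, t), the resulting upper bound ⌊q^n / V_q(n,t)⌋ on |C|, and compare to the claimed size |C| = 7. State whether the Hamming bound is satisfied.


V_q(n, t) = 9, q^n = 256, Hamming bound = 28, |C| = 7 ≤ bound (satisfied).

Step 1: Compute V_q(n, t) = Σ_{j=0}^1 C(n, j) (q−1)^j.
  j = 0: C(8,0)·(1)^0 = 1·1 = 1.
  j = 1: C(8,1)·(1)^1 = 8·1 = 8.
  V_q(n, t) = 1 + 8 = 9.
Step 2: q^n = 2^8 = 256.
Step 3: Hamming bound ⌊q^n / V_q(n,t)⌋ = ⌊256/9⌋ = 28.
Step 4: Compare |C| = 7 to 28: satisfied.
The claimed |C| lies below the Hamming bound.


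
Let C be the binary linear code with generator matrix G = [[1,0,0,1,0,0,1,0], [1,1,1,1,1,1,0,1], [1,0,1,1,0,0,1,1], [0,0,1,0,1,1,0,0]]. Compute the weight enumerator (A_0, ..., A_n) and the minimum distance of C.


Weight distribution: A_0 = 1, A_2 = 1, A_3 = 5, A_4 = 3, A_5 = 2, A_6 = 3, A_7 = 1. Minimum distance d = 2.

Enumerate all 2^4 = 16 messages m ∈ F_2^4.
For each, compute codeword c = mG in F_2^8, then tally its weight.
  m = 0000 → c = 00000000, weight = 0.
  m = 1000 → c = 10010010, weight = 3.
  m = 0100 → c = 11111101, weight = 7.
  m = 1100 → c = 01101111, weight = 6.
  m = 0010 → c = 10110011, weight = 5.
  m = 1010 → c = 00100001, weight = 2.
  m = 0110 → c = 01001110, weight = 4.
  m = 1110 → c = 11011100, weight = 5.
  m = 0001 → c = 00101100, weight = 3.
  m = 1001 → c = 10111110, weight = 6.
  m = 0101 → c = 11010001, weight = 4.
  m = 1101 → c = 01000011, weight = 3.
  m = 0011 → c = 10011111, weight = 6.
  m = 1011 → c = 00001101, weight = 3.
  m = 0111 → c = 01100010, weight = 3.
  m = 1111 → c = 11110000, weight = 4.
Tally weights:
  weight 0: 1 codewords.
  weight 2: 1 codewords.
  weight 3: 5 codewords.
  weight 4: 3 codewords.
  weight 5: 2 codewords.
  weight 6: 3 codewords.
  weight 7: 1 codewords.
Minimum distance d = smallest w > 0 with A_w > 0 = 2.
Sanity: Σ A_w = 16 = 2^4 = 16 ✓.


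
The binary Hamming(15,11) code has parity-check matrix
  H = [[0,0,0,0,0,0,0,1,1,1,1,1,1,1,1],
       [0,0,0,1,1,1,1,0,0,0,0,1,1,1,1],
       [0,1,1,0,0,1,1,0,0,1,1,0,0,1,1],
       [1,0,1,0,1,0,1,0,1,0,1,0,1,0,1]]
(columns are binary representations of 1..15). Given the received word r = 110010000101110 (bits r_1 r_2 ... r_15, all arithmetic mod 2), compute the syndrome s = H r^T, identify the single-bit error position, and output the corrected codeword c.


s = (0, 0, 1, 1)^T, error position = 3, corrected codeword c = 111010000101110

Compute s = H r^T mod 2 one row at a time:
  s_1 = 0 + 0 + 1 + 0 + 1 + 1 + 1 + 0 = 4 ≡ 0 (mod 2).
  s_2 = 0 + 1 + 0 + 0 + 1 + 1 + 1 + 0 = 4 ≡ 0 (mod 2).
  s_3 = 1 + 0 + 0 + 0 + 1 + 0 + 1 + 0 = 3 ≡ 1 (mod 2).
  s_4 = 1 + 0 + 1 + 0 + 0 + 0 + 1 + 0 = 3 ≡ 1 (mod 2).
s = (0, 0, 1, 1)^T — this equals column 3 of H (binary 0011), so error is at position 3.
Correct: flip bit 3 of r = 110010000101110 to get c = 111010000101110.


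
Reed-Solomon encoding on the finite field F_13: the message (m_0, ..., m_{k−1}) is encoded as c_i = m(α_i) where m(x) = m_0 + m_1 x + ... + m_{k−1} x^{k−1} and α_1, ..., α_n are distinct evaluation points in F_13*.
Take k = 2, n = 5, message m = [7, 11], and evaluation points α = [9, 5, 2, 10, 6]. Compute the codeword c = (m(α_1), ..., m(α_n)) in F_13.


c = [2, 10, 3, 0, 8]

Message polynomial: m(x) = 7 + 11·x (mod 13).
For each evaluation point α_i, compute m(α_i) mod 13:
  α_1 = 9: Horner steps 11 → 2, so m(9) = 2.
  α_2 = 5: Horner steps 11 → 10, so m(5) = 10.
  α_3 = 2: Horner steps 11 → 3, so m(2) = 3.
  α_4 = 10: Horner steps 11 → 0, so m(10) = 0.
  α_5 = 6: Horner steps 11 → 8, so m(6) = 8.
Codeword c = [2, 10, 3, 0, 8] ∈ F_13^5.


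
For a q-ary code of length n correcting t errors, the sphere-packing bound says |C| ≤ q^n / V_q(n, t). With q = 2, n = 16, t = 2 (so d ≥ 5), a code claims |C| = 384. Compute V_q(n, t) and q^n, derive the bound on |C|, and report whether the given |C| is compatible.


V_q(n, t) = 137, q^n = 65536, Hamming bound = 478, |C| = 384 ≤ bound (satisfied).

Step 1: Compute V_q(n, t) = Σ_{j=0}^2 C(n, j) (q−1)^j.
  j = 0: C(16,0)·(1)^0 = 1·1 = 1.
  j = 1: C(16,1)·(1)^1 = 16·1 = 16.
  j = 2: C(16,2)·(1)^2 = 120·1 = 120.
  V_q(n, t) = 1 + 16 + 120 = 137.
Step 2: q^n = 2^16 = 65536.
Step 3: Hamming bound ⌊q^n / V_q(n,t)⌋ = ⌊65536/137⌋ = 478.
Step 4: Compare |C| = 384 to 478: satisfied.
The claimed |C| lies below the Hamming bound.


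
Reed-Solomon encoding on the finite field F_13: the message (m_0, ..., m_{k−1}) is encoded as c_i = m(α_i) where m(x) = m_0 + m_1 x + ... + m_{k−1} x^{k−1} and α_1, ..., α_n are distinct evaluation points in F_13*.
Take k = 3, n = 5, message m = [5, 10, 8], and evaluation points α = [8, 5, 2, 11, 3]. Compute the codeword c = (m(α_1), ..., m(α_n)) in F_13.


c = [12, 8, 5, 4, 3]

Message polynomial: m(x) = 5 + 10·x + 8·x^2 (mod 13).
For each evaluation point α_i, compute m(α_i) mod 13:
  α_1 = 8: Horner steps 8 → 9 → 12, so m(8) = 12.
  α_2 = 5: Horner steps 8 → 11 → 8, so m(5) = 8.
  α_3 = 2: Horner steps 8 → 0 → 5, so m(2) = 5.
  α_4 = 11: Horner steps 8 → 7 → 4, so m(11) = 4.
  α_5 = 3: Horner steps 8 → 8 → 3, so m(3) = 3.
Codeword c = [12, 8, 5, 4, 3] ∈ F_13^5.


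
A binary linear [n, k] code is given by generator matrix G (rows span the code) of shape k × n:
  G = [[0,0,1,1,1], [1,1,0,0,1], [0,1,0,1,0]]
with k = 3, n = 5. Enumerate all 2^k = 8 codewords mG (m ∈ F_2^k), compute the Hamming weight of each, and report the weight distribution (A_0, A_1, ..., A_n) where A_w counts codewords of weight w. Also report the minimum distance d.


Weight distribution: A_0 = 1, A_2 = 2, A_3 = 4, A_4 = 1. Minimum distance d = 2.

Enumerate all 2^3 = 8 messages m ∈ F_2^3.
For each, compute codeword c = mG in F_2^5, then tally its weight.
  m = 000 → c = 00000, weight = 0.
  m = 100 → c = 00111, weight = 3.
  m = 010 → c = 11001, weight = 3.
  m = 110 → c = 11110, weight = 4.
  m = 001 → c = 01010, weight = 2.
  m = 101 → c = 01101, weight = 3.
  m = 011 → c = 10011, weight = 3.
  m = 111 → c = 10100, weight = 2.
Tally weights:
  weight 0: 1 codewords.
  weight 2: 2 codewords.
  weight 3: 4 codewords.
  weight 4: 1 codewords.
Minimum distance d = smallest w > 0 with A_w > 0 = 2.
Sanity: Σ A_w = 8 = 2^3 = 8 ✓.


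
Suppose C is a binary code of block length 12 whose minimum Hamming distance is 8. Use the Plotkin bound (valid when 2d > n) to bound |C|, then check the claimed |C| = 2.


Plotkin bound M ≤ 4; given |C| = 2 ≤ bound (satisfied).

Check applicability: 2d = 16, n = 12.
2d − n = 4 > 0, so Plotkin applies.
Compute d/(2d−n) = 8/4 ≈ 2.0000.
⌊d/(2d−n)⌋ = 2.
Plotkin bound: M ≤ 2·2 = 4.
Given |C| = 2, check: satisfied.
This |C| is below the Plotkin bound.


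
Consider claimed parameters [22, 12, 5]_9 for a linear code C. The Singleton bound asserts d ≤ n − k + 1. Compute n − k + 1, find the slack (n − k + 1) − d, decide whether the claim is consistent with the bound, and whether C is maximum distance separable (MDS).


Singleton RHS = n − k + 1 = 11, slack = 6, bound satisfied, not MDS.

Singleton bound: d ≤ n − k + 1.
Here n = 22, k = 12, so n − k + 1 = 11.
Given d = 5, check d ≤ 11: YES.
Slack = (n − k + 1) − d = 6.
The code is NOT MDS (slack = 6 > 0).
Description: the claimed parameters are [22, 12, 5]_9; such a code would be non-MDS.


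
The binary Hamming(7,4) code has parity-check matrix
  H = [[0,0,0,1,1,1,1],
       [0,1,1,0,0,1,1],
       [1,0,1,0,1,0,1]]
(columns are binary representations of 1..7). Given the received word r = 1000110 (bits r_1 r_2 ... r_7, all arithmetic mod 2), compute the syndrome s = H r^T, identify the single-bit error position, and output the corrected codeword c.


s = (0, 1, 0)^T, error position = 2, corrected codeword c = 1100110

Compute s = H r^T mod 2 one row at a time:
  s_1 = 0 + 1 + 1 + 0 = 2 ≡ 0 (mod 2).
  s_2 = 0 + 0 + 1 + 0 = 1 ≡ 1 (mod 2).
  s_3 = 1 + 0 + 1 + 0 = 2 ≡ 0 (mod 2).
s = (0, 1, 0)^T — this equals column 2 of H (binary 010), so error is at position 2.
Correct: flip bit 2 of r = 1000110 to get c = 1100110.


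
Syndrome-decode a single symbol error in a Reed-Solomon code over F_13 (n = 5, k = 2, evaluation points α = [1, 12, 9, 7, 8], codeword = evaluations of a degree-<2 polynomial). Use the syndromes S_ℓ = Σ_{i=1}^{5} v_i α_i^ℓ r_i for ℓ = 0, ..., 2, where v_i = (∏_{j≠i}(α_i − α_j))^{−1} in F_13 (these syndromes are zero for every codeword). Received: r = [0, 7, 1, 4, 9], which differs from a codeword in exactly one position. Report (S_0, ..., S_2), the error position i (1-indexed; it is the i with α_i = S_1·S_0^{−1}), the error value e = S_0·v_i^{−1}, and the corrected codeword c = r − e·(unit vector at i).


S = (3, 10, 3), error at position 2, error magnitude e = 4, c = [0, 3, 1, 4, 9].

Step 1: column multipliers v_i = (∏_{j≠i}(α_i − α_j))^{−1} mod 13.
  i = 1 (α = 1): (1−12)(1−9)(1−7)(1−8) = (−11)·(−8)·(−6)·(−7) = 3696 ≡ 4, so v_1 = 4^{−1} = 10 (mod 13).
  i = 2 (α = 12): (12−1)(12−9)(12−7)(12−8) = 11·3·5·4 = 660 ≡ 10, so v_2 = 10^{−1} = 4 (mod 13).
  i = 3 (α = 9): (9−1)(9−12)(9−7)(9−8) = 8·(−3)·2·1 = −48 ≡ 4, so v_3 = 4^{−1} = 10 (mod 13).
  i = 4 (α = 7): (7−1)(7−12)(7−9)(7−8) = 6·(−5)·(−2)·(−1) = −60 ≡ 5, so v_4 = 5^{−1} = 8 (mod 13).
  i = 5 (α = 8): (8−1)(8−12)(8−9)(8−7) = 7·(−4)·(−1)·1 = 28 ≡ 2, so v_5 = 2^{−1} = 7 (mod 13).
  v = [10, 4, 10, 8, 7].
Step 2: syndromes of r = [0, 7, 1, 4, 9] (all sums mod 13).
  S_0 = Σ v_i r_i = 10·0 + 4·7 + 10·1 + 8·4 + 7·9 = 133 ≡ 3.
  S_1 = Σ v_i α_i r_i = 10·1·0 + 4·12·7 + 10·9·1 + 8·7·4 + 7·8·9 = 1154 ≡ 10.
  α_i^2 mod 13 = [1, 1, 3, 10, 12].
  S_2 = Σ v_i α_i^2 r_i = 10·1·0 + 4·1·7 + 10·3·1 + 8·10·4 + 7·12·9 = 1134 ≡ 3.
  S = (3, 10, 3) ≠ 0, so r is not a codeword (an error is present).
Step 3: locate the error. For a single error e at position i, S_ℓ = v_i·e·α_i^ℓ, so α_err = S_1/S_0.
  S_0^{−1} = 3^{−1} = 9 (mod 13), so α_err = 10·9 = 90 ≡ 12 = α_2. Error position i = 2.
  Consistency check: S_2/S_1 = 3·4 = 12 ≡ 12 = α_err ✓ (single-error assumption holds).
Step 4: error magnitude e = S_0/v_2 = S_0·∏_{j≠2}(α_2 − α_j) = 3·10 = 30 ≡ 4 (mod 13).
Step 5: correct position 2: c_2 = r_2 − e = 7 − 4 ≡ 3 (mod 13). Hence c = [0, 3, 1, 4, 9].
  Check: interpolating c through the α_i gives m(x) = 8 + 5·x (degree < 2) with m(α_i) = c_i for every i, so c is indeed a codeword.


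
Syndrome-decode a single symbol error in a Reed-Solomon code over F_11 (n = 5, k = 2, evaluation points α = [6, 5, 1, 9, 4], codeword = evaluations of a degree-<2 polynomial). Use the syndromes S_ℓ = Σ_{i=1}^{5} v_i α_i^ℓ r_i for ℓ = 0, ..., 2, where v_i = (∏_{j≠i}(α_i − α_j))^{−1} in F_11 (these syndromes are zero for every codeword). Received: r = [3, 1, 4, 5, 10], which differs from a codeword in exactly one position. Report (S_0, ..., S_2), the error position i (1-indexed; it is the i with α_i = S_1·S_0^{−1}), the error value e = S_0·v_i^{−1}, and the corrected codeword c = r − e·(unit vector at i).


S = (1, 9, 4), error at position 4, error magnitude e = 7, c = [3, 1, 4, 9, 10].

Step 1: column multipliers v_i = (∏_{j≠i}(α_i − α_j))^{−1} mod 11.
  i = 1 (α = 6): (6−5)(6−1)(6−9)(6−4) = 1·5·(−3)·2 = −30 ≡ 3, so v_1 = 3^{−1} = 4 (mod 11).
  i = 2 (α = 5): (5−6)(5−1)(5−9)(5−4) = (−1)·4·(−4)·1 = 16 ≡ 5, so v_2 = 5^{−1} = 9 (mod 11).
  i = 3 (α = 1): (1−6)(1−5)(1−9)(1−4) = (−5)·(−4)·(−8)·(−3) = 480 ≡ 7, so v_3 = 7^{−1} = 8 (mod 11).
  i = 4 (α = 9): (9−6)(9−5)(9−1)(9−4) = 3·4·8·5 = 480 ≡ 7, so v_4 = 7^{−1} = 8 (mod 11).
  i = 5 (α = 4): (4−6)(4−5)(4−1)(4−9) = (−2)·(−1)·3·(−5) = −30 ≡ 3, so v_5 = 3^{−1} = 4 (mod 11).
  v = [4, 9, 8, 8, 4].
Step 2: syndromes of r = [3, 1, 4, 5, 10] (all sums mod 11).
  S_0 = Σ v_i r_i = 4·3 + 9·1 + 8·4 + 8·5 + 4·10 = 133 ≡ 1.
  S_1 = Σ v_i α_i r_i = 4·6·3 + 9·5·1 + 8·1·4 + 8·9·5 + 4·4·10 = 669 ≡ 9.
  α_i^2 mod 11 = [3, 3, 1, 4, 5].
  S_2 = Σ v_i α_i^2 r_i = 4·3·3 + 9·3·1 + 8·1·4 + 8·4·5 + 4·5·10 = 455 ≡ 4.
  S = (1, 9, 4) ≠ 0, so r is not a codeword (an error is present).
Step 3: locate the error. For a single error e at position i, S_ℓ = v_i·e·α_i^ℓ, so α_err = S_1/S_0.
  S_0^{−1} = 1^{−1} = 1 (mod 11), so α_err = 9·1 = 9 ≡ 9 = α_4. Error position i = 4.
  Consistency check: S_2/S_1 = 4·5 = 20 ≡ 9 = α_err ✓ (single-error assumption holds).
Step 4: error magnitude e = S_0/v_4 = S_0·∏_{j≠4}(α_4 − α_j) = 1·7 = 7 ≡ 7 (mod 11).
Step 5: correct position 4: c_4 = r_4 − e = 5 − 7 ≡ 9 (mod 11). Hence c = [3, 1, 4, 9, 10].
  Check: interpolating c through the α_i gives m(x) = 2 + 2·x (degree < 2) with m(α_i) = c_i for every i, so c is indeed a codeword.


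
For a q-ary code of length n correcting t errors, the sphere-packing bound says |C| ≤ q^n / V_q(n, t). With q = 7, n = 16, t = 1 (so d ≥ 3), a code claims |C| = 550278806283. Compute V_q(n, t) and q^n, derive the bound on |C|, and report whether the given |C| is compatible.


V_q(n, t) = 97, q^n = 33232930569601, Hamming bound = 342607531645, |C| = 550278806283 > bound (violated).

Step 1: Compute V_q(n, t) = Σ_{j=0}^1 C(n, j) (q−1)^j.
  j = 0: C(16,0)·(6)^0 = 1·1 = 1.
  j = 1: C(16,1)·(6)^1 = 16·6 = 96.
  V_q(n, t) = 1 + 96 = 97.
Step 2: q^n = 7^16 = 33232930569601.
Step 3: Hamming bound ⌊q^n / V_q(n,t)⌋ = ⌊33232930569601/97⌋ = 342607531645.
Step 4: Compare |C| = 550278806283 to 342607531645: violated.
The claimed |C| lies above the Hamming bound, so no 7-ary code of length 16 with d ≥ 3 can have 550278806283 codewords.


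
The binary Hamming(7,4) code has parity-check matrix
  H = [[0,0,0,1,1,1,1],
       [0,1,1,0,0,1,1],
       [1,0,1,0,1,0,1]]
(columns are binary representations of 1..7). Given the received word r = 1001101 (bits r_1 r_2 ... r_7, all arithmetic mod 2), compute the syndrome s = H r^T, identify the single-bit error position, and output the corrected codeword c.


s = (1, 1, 1)^T, error position = 7, corrected codeword c = 1001100

Compute s = H r^T mod 2 one row at a time:
  s_1 = 1 + 1 + 0 + 1 = 3 ≡ 1 (mod 2).
  s_2 = 0 + 0 + 0 + 1 = 1 ≡ 1 (mod 2).
  s_3 = 1 + 0 + 1 + 1 = 3 ≡ 1 (mod 2).
s = (1, 1, 1)^T — this equals column 7 of H (binary 111), so error is at position 7.
Correct: flip bit 7 of r = 1001101 to get c = 1001100.


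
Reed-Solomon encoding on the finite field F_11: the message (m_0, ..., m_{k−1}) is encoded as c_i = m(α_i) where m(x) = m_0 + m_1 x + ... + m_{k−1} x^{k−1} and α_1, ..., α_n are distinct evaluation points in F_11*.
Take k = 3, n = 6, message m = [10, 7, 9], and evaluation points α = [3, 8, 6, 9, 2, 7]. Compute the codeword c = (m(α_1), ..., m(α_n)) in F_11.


c = [2, 4, 2, 10, 5, 5]

Message polynomial: m(x) = 10 + 7·x + 9·x^2 (mod 11).
For each evaluation point α_i, compute m(α_i) mod 11:
  α_1 = 3: Horner steps 9 → 1 → 2, so m(3) = 2.
  α_2 = 8: Horner steps 9 → 2 → 4, so m(8) = 4.
  α_3 = 6: Horner steps 9 → 6 → 2, so m(6) = 2.
  α_4 = 9: Horner steps 9 → 0 → 10, so m(9) = 10.
  α_5 = 2: Horner steps 9 → 3 → 5, so m(2) = 5.
  α_6 = 7: Horner steps 9 → 4 → 5, so m(7) = 5.
Codeword c = [2, 4, 2, 10, 5, 5] ∈ F_11^6.


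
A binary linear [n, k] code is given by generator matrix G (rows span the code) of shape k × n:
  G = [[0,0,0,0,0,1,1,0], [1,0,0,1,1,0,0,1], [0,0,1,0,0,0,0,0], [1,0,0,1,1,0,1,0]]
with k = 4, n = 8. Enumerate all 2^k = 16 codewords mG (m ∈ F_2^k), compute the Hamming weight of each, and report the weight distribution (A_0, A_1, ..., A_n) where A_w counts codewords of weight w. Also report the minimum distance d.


Weight distribution: A_0 = 1, A_1 = 1, A_2 = 3, A_3 = 3, A_4 = 3, A_5 = 3, A_6 = 1, A_7 = 1. Minimum distance d = 1.

Enumerate all 2^4 = 16 messages m ∈ F_2^4.
For each, compute codeword c = mG in F_2^8, then tally its weight.
  m = 0000 → c = 00000000, weight = 0.
  m = 1000 → c = 00000110, weight = 2.
  m = 0100 → c = 10011001, weight = 4.
  m = 1100 → c = 10011111, weight = 6.
  m = 0010 → c = 00100000, weight = 1.
  m = 1010 → c = 00100110, weight = 3.
  m = 0110 → c = 10111001, weight = 5.
  m = 1110 → c = 10111111, weight = 7.
  m = 0001 → c = 10011010, weight = 4.
  m = 1001 → c = 10011100, weight = 4.
  m = 0101 → c = 00000011, weight = 2.
  m = 1101 → c = 00000101, weight = 2.
  m = 0011 → c = 10111010, weight = 5.
  m = 1011 → c = 10111100, weight = 5.
  m = 0111 → c = 00100011, weight = 3.
  m = 1111 → c = 00100101, weight = 3.
Tally weights:
  weight 0: 1 codewords.
  weight 1: 1 codewords.
  weight 2: 3 codewords.
  weight 3: 3 codewords.
  weight 4: 3 codewords.
  weight 5: 3 codewords.
  weight 6: 1 codewords.
  weight 7: 1 codewords.
Minimum distance d = smallest w > 0 with A_w > 0 = 1.
Sanity: Σ A_w = 16 = 2^4 = 16 ✓.


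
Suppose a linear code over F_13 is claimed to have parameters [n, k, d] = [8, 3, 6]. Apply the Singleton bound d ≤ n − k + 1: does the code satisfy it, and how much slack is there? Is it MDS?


Singleton RHS = n − k + 1 = 6, slack = 0, bound satisfied, MDS.

Singleton bound: d ≤ n − k + 1.
Here n = 8, k = 3, so n − k + 1 = 6.
Given d = 6, check d ≤ 6: YES.
Slack = (n − k + 1) − d = 0.
The code is MDS (slack = 0).
Description: the claimed parameters are [8, 3, 6]_13; such a code would be MDS (meets Singleton bound).


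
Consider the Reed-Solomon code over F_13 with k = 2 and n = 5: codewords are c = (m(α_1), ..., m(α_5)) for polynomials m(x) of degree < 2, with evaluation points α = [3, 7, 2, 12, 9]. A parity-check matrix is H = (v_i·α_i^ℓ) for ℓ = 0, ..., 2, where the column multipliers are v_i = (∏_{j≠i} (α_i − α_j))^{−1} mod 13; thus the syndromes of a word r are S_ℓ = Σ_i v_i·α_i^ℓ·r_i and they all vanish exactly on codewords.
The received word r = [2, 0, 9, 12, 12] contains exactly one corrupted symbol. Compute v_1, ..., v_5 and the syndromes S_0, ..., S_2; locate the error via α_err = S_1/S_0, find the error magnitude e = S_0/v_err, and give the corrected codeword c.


S = (9, 4, 9), error at position 4, error magnitude e = 8, c = [2, 0, 9, 4, 12].

Step 1: column multipliers v_i = (∏_{j≠i}(α_i − α_j))^{−1} mod 13.
  i = 1 (α = 3): (3−7)(3−2)(3−12)(3−9) = (−4)·1·(−9)·(−6) = −216 ≡ 5, so v_1 = 5^{−1} = 8 (mod 13).
  i = 2 (α = 7): (7−3)(7−2)(7−12)(7−9) = 4·5·(−5)·(−2) = 200 ≡ 5, so v_2 = 5^{−1} = 8 (mod 13).
  i = 3 (α = 2): (2−3)(2−7)(2−12)(2−9) = (−1)·(−5)·(−10)·(−7) = 350 ≡ 12, so v_3 = 12^{−1} = 12 (mod 13).
  i = 4 (α = 12): (12−3)(12−7)(12−2)(12−9) = 9·5·10·3 = 1350 ≡ 11, so v_4 = 11^{−1} = 6 (mod 13).
  i = 5 (α = 9): (9−3)(9−7)(9−2)(9−12) = 6·2·7·(−3) = −252 ≡ 8, so v_5 = 8^{−1} = 5 (mod 13).
  v = [8, 8, 12, 6, 5].
Step 2: syndromes of r = [2, 0, 9, 12, 12] (all sums mod 13).
  S_0 = Σ v_i r_i = 8·2 + 8·0 + 12·9 + 6·12 + 5·12 = 256 ≡ 9.
  S_1 = Σ v_i α_i r_i = 8·3·2 + 8·7·0 + 12·2·9 + 6·12·12 + 5·9·12 = 1668 ≡ 4.
  α_i^2 mod 13 = [9, 10, 4, 1, 3].
  S_2 = Σ v_i α_i^2 r_i = 8·9·2 + 8·10·0 + 12·4·9 + 6·1·12 + 5·3·12 = 828 ≡ 9.
  S = (9, 4, 9) ≠ 0, so r is not a codeword (an error is present).
Step 3: locate the error. For a single error e at position i, S_ℓ = v_i·e·α_i^ℓ, so α_err = S_1/S_0.
  S_0^{−1} = 9^{−1} = 3 (mod 13), so α_err = 4·3 = 12 ≡ 12 = α_4. Error position i = 4.
  Consistency check: S_2/S_1 = 9·10 = 90 ≡ 12 = α_err ✓ (single-error assumption holds).
Step 4: error magnitude e = S_0/v_4 = S_0·∏_{j≠4}(α_4 − α_j) = 9·11 = 99 ≡ 8 (mod 13).
Step 5: correct position 4: c_4 = r_4 − e = 12 − 8 ≡ 4 (mod 13). Hence c = [2, 0, 9, 4, 12].
  Check: interpolating c through the α_i gives m(x) = 10 + 6·x (degree < 2) with m(α_i) = c_i for every i, so c is indeed a codeword.


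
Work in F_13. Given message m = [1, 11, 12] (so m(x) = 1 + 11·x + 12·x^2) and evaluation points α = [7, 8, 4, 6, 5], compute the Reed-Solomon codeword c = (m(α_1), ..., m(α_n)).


c = [3, 12, 3, 5, 5]

Message polynomial: m(x) = 1 + 11·x + 12·x^2 (mod 13).
For each evaluation point α_i, compute m(α_i) mod 13:
  α_1 = 7: Horner steps 12 → 4 → 3, so m(7) = 3.
  α_2 = 8: Horner steps 12 → 3 → 12, so m(8) = 12.
  α_3 = 4: Horner steps 12 → 7 → 3, so m(4) = 3.
  α_4 = 6: Horner steps 12 → 5 → 5, so m(6) = 5.
  α_5 = 5: Horner steps 12 → 6 → 5, so m(5) = 5.
Codeword c = [3, 12, 3, 5, 5] ∈ F_13^5.


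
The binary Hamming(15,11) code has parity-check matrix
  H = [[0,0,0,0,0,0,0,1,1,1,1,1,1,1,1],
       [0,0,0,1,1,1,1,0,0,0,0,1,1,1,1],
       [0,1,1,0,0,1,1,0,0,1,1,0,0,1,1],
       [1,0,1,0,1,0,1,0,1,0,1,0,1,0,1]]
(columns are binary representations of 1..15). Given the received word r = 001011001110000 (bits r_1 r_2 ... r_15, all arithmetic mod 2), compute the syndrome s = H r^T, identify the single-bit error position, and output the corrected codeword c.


s = (1, 0, 0, 0)^T, error position = 8, corrected codeword c = 001011011110000

Compute s = H r^T mod 2 one row at a time:
  s_1 = 0 + 1 + 1 + 1 + 0 + 0 + 0 + 0 = 3 ≡ 1 (mod 2).
  s_2 = 0 + 1 + 1 + 0 + 0 + 0 + 0 + 0 = 2 ≡ 0 (mod 2).
  s_3 = 0 + 1 + 1 + 0 + 1 + 1 + 0 + 0 = 4 ≡ 0 (mod 2).
  s_4 = 0 + 1 + 1 + 0 + 1 + 1 + 0 + 0 = 4 ≡ 0 (mod 2).
s = (1, 0, 0, 0)^T — this equals column 8 of H (binary 1000), so error is at position 8.
Correct: flip bit 8 of r = 001011001110000 to get c = 001011011110000.


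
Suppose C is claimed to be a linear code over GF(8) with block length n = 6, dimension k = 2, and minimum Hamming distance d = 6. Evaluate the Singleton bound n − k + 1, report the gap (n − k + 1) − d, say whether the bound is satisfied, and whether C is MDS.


Singleton RHS = n − k + 1 = 5, slack = -1, bound violated (no such code; not MDS).

Singleton bound: d ≤ n − k + 1.
Here n = 6, k = 2, so n − k + 1 = 5.
Given d = 6, check d ≤ 5: NO.
Slack = (n − k + 1) − d = -1.
The slack is negative: d = 6 exceeds n − k + 1 = 5 by 1, so the Singleton bound is violated and no linear [6, 2, 6]_8 code can exist. In particular it is not MDS (MDS requires d = n − k + 1 exactly).
Description: the claimed parameters are [6, 2, 6]_8; such a code would be impossible (violates the Singleton bound).


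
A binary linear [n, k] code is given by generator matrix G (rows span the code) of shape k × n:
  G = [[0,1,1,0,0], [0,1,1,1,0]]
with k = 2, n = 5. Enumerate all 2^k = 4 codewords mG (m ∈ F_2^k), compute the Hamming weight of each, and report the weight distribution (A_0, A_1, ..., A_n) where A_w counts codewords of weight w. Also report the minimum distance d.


Weight distribution: A_0 = 1, A_1 = 1, A_2 = 1, A_3 = 1. Minimum distance d = 1.

Enumerate all 2^2 = 4 messages m ∈ F_2^2.
For each, compute codeword c = mG in F_2^5, then tally its weight.
  m = 00 → c = 00000, weight = 0.
  m = 10 → c = 01100, weight = 2.
  m = 01 → c = 01110, weight = 3.
  m = 11 → c = 00010, weight = 1.
Tally weights:
  weight 0: 1 codewords.
  weight 1: 1 codewords.
  weight 2: 1 codewords.
  weight 3: 1 codewords.
Minimum distance d = smallest w > 0 with A_w > 0 = 1.
Sanity: Σ A_w = 4 = 2^2 = 4 ✓.


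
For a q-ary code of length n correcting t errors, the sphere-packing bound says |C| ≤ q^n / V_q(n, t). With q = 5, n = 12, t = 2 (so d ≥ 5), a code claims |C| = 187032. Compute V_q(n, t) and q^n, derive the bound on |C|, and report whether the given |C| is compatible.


V_q(n, t) = 1105, q^n = 244140625, Hamming bound = 220941, |C| = 187032 ≤ bound (satisfied).

Step 1: Compute V_q(n, t) = Σ_{j=0}^2 C(n, j) (q−1)^j.
  j = 0: C(12,0)·(4)^0 = 1·1 = 1.
  j = 1: C(12,1)·(4)^1 = 12·4 = 48.
  j = 2: C(12,2)·(4)^2 = 66·16 = 1056.
  V_q(n, t) = 1 + 48 + 1056 = 1105.
Step 2: q^n = 5^12 = 244140625.
Step 3: Hamming bound ⌊q^n / V_q(n,t)⌋ = ⌊244140625/1105⌋ = 220941.
Step 4: Compare |C| = 187032 to 220941: satisfied.
The claimed |C| lies below the Hamming bound.


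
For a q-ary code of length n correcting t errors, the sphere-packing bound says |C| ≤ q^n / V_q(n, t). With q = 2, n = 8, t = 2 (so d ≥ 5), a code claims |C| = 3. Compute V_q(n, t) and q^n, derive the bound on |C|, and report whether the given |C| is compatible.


V_q(n, t) = 37, q^n = 256, Hamming bound = 6, |C| = 3 ≤ bound (satisfied).

Step 1: Compute V_q(n, t) = Σ_{j=0}^2 C(n, j) (q−1)^j.
  j = 0: C(8,0)·(1)^0 = 1·1 = 1.
  j = 1: C(8,1)·(1)^1 = 8·1 = 8.
  j = 2: C(8,2)·(1)^2 = 28·1 = 28.
  V_q(n, t) = 1 + 8 + 28 = 37.
Step 2: q^n = 2^8 = 256.
Step 3: Hamming bound ⌊q^n / V_q(n,t)⌋ = ⌊256/37⌋ = 6.
Step 4: Compare |C| = 3 to 6: satisfied.
The claimed |C| lies below the Hamming bound.


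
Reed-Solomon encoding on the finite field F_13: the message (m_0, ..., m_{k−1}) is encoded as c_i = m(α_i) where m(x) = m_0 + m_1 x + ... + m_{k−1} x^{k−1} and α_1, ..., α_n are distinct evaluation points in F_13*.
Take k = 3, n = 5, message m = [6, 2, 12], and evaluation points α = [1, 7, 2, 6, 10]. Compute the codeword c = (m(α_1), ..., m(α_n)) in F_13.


c = [7, 10, 6, 8, 4]

Message polynomial: m(x) = 6 + 2·x + 12·x^2 (mod 13).
For each evaluation point α_i, compute m(α_i) mod 13:
  α_1 = 1: Horner steps 12 → 1 → 7, so m(1) = 7.
  α_2 = 7: Horner steps 12 → 8 → 10, so m(7) = 10.
  α_3 = 2: Horner steps 12 → 0 → 6, so m(2) = 6.
  α_4 = 6: Horner steps 12 → 9 → 8, so m(6) = 8.
  α_5 = 10: Horner steps 12 → 5 → 4, so m(10) = 4.
Codeword c = [7, 10, 6, 8, 4] ∈ F_13^5.


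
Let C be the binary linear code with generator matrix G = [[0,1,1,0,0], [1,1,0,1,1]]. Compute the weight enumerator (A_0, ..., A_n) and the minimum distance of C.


Weight distribution: A_0 = 1, A_2 = 1, A_4 = 2. Minimum distance d = 2.

Enumerate all 2^2 = 4 messages m ∈ F_2^2.
For each, compute codeword c = mG in F_2^5, then tally its weight.
  m = 00 → c = 00000, weight = 0.
  m = 10 → c = 01100, weight = 2.
  m = 01 → c = 11011, weight = 4.
  m = 11 → c = 10111, weight = 4.
Tally weights:
  weight 0: 1 codewords.
  weight 2: 1 codewords.
  weight 4: 2 codewords.
Minimum distance d = smallest w > 0 with A_w > 0 = 2.
Sanity: Σ A_w = 4 = 2^2 = 4 ✓.


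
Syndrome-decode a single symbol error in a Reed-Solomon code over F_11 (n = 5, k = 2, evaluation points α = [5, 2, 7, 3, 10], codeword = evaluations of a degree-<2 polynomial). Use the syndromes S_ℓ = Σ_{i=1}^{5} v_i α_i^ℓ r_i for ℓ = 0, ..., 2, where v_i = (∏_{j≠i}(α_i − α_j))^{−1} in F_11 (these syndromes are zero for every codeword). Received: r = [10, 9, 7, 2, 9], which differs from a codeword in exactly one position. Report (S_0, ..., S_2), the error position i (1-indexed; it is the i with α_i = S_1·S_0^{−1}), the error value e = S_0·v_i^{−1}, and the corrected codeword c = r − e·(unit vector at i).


S = (3, 8, 3), error at position 5, error magnitude e = 1, c = [10, 9, 7, 2, 8].

Step 1: column multipliers v_i = (∏_{j≠i}(α_i − α_j))^{−1} mod 11.
  i = 1 (α = 5): (5−2)(5−7)(5−3)(5−10) = 3·(−2)·2·(−5) = 60 ≡ 5, so v_1 = 5^{−1} = 9 (mod 11).
  i = 2 (α = 2): (2−5)(2−7)(2−3)(2−10) = (−3)·(−5)·(−1)·(−8) = 120 ≡ 10, so v_2 = 10^{−1} = 10 (mod 11).
  i = 3 (α = 7): (7−5)(7−2)(7−3)(7−10) = 2·5·4·(−3) = −120 ≡ 1, so v_3 = 1^{−1} = 1 (mod 11).
  i = 4 (α = 3): (3−5)(3−2)(3−7)(3−10) = (−2)·1·(−4)·(−7) = −56 ≡ 10, so v_4 = 10^{−1} = 10 (mod 11).
  i = 5 (α = 10): (10−5)(10−2)(10−7)(10−3) = 5·8·3·7 = 840 ≡ 4, so v_5 = 4^{−1} = 3 (mod 11).
  v = [9, 10, 1, 10, 3].
Step 2: syndromes of r = [10, 9, 7, 2, 9] (all sums mod 11).
  S_0 = Σ v_i r_i = 9·10 + 10·9 + 1·7 + 10·2 + 3·9 = 234 ≡ 3.
  S_1 = Σ v_i α_i r_i = 9·5·10 + 10·2·9 + 1·7·7 + 10·3·2 + 3·10·9 = 1009 ≡ 8.
  α_i^2 mod 11 = [3, 4, 5, 9, 1].
  S_2 = Σ v_i α_i^2 r_i = 9·3·10 + 10·4·9 + 1·5·7 + 10·9·2 + 3·1·9 = 872 ≡ 3.
  S = (3, 8, 3) ≠ 0, so r is not a codeword (an error is present).
Step 3: locate the error. For a single error e at position i, S_ℓ = v_i·e·α_i^ℓ, so α_err = S_1/S_0.
  S_0^{−1} = 3^{−1} = 4 (mod 11), so α_err = 8·4 = 32 ≡ 10 = α_5. Error position i = 5.
  Consistency check: S_2/S_1 = 3·7 = 21 ≡ 10 = α_err ✓ (single-error assumption holds).
Step 4: error magnitude e = S_0/v_5 = S_0·∏_{j≠5}(α_5 − α_j) = 3·4 = 12 ≡ 1 (mod 11).
Step 5: correct position 5: c_5 = r_5 − e = 9 − 1 ≡ 8 (mod 11). Hence c = [10, 9, 7, 2, 8].
  Check: interpolating c through the α_i gives m(x) = 1 + 4·x (degree < 2) with m(α_i) = c_i for every i, so c is indeed a codeword.


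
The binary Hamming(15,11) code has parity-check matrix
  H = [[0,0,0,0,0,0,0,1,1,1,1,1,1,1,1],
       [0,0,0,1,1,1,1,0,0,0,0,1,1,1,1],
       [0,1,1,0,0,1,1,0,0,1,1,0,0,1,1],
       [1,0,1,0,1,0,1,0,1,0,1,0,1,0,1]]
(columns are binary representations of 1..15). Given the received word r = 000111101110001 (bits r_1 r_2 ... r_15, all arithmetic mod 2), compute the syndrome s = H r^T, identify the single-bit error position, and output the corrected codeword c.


s = (0, 1, 1, 1)^T, error position = 7, corrected codeword c = 000111001110001

Compute s = H r^T mod 2 one row at a time:
  s_1 = 0 + 1 + 1 + 1 + 0 + 0 + 0 + 1 = 4 ≡ 0 (mod 2).
  s_2 = 1 + 1 + 1 + 1 + 0 + 0 + 0 + 1 = 5 ≡ 1 (mod 2).
  s_3 = 0 + 0 + 1 + 1 + 1 + 1 + 0 + 1 = 5 ≡ 1 (mod 2).
  s_4 = 0 + 0 + 1 + 1 + 1 + 1 + 0 + 1 = 5 ≡ 1 (mod 2).
s = (0, 1, 1, 1)^T — this equals column 7 of H (binary 0111), so error is at position 7.
Correct: flip bit 7 of r = 000111101110001 to get c = 000111001110001.


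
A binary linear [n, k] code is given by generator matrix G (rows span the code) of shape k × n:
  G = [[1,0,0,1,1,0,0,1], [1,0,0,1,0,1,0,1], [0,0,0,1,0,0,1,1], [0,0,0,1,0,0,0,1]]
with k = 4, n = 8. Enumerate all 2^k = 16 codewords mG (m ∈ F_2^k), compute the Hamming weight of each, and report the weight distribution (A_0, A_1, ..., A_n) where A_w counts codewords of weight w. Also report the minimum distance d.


Weight distribution: A_0 = 1, A_1 = 1, A_2 = 4, A_3 = 4, A_4 = 3, A_5 = 3. Minimum distance d = 1.

Enumerate all 2^4 = 16 messages m ∈ F_2^4.
For each, compute codeword c = mG in F_2^8, then tally its weight.
  m = 0000 → c = 00000000, weight = 0.
  m = 1000 → c = 10011001, weight = 4.
  m = 0100 → c = 10010101, weight = 4.
  m = 1100 → c = 00001100, weight = 2.
  m = 0010 → c = 00010011, weight = 3.
  m = 1010 → c = 10001010, weight = 3.
  m = 0110 → c = 10000110, weight = 3.
  m = 1110 → c = 00011111, weight = 5.
  m = 0001 → c = 00010001, weight = 2.
  m = 1001 → c = 10001000, weight = 2.
  m = 0101 → c = 10000100, weight = 2.
  m = 1101 → c = 00011101, weight = 4.
  m = 0011 → c = 00000010, weight = 1.
  m = 1011 → c = 10011011, weight = 5.
  m = 0111 → c = 10010111, weight = 5.
  m = 1111 → c = 00001110, weight = 3.
Tally weights:
  weight 0: 1 codewords.
  weight 1: 1 codewords.
  weight 2: 4 codewords.
  weight 3: 4 codewords.
  weight 4: 3 codewords.
  weight 5: 3 codewords.
Minimum distance d = smallest w > 0 with A_w > 0 = 1.
Sanity: Σ A_w = 16 = 2^4 = 16 ✓.


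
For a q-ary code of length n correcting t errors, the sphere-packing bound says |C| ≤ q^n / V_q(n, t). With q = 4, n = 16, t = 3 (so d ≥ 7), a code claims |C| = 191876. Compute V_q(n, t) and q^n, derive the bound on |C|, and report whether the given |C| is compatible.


V_q(n, t) = 16249, q^n = 4294967296, Hamming bound = 264321, |C| = 191876 ≤ bound (satisfied).

Step 1: Compute V_q(n, t) = Σ_{j=0}^3 C(n, j) (q−1)^j.
  j = 0: C(16,0)·(3)^0 = 1·1 = 1.
  j = 1: C(16,1)·(3)^1 = 16·3 = 48.
  j = 2: C(16,2)·(3)^2 = 120·9 = 1080.
  j = 3: C(16,3)·(3)^3 = 560·27 = 15120.
  V_q(n, t) = 1 + 48 + 1080 + 15120 = 16249.
Step 2: q^n = 4^16 = 4294967296.
Step 3: Hamming bound ⌊q^n / V_q(n,t)⌋ = ⌊4294967296/16249⌋ = 264321.
Step 4: Compare |C| = 191876 to 264321: satisfied.
The claimed |C| lies below the Hamming bound.


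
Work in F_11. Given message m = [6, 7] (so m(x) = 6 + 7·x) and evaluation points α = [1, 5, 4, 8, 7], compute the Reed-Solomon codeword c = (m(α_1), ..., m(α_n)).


c = [2, 8, 1, 7, 0]

Message polynomial: m(x) = 6 + 7·x (mod 11).
For each evaluation point α_i, compute m(α_i) mod 11:
  α_1 = 1: Horner steps 7 → 2, so m(1) = 2.
  α_2 = 5: Horner steps 7 → 8, so m(5) = 8.
  α_3 = 4: Horner steps 7 → 1, so m(4) = 1.
  α_4 = 8: Horner steps 7 → 7, so m(8) = 7.
  α_5 = 7: Horner steps 7 → 0, so m(7) = 0.
Codeword c = [2, 8, 1, 7, 0] ∈ F_11^5.


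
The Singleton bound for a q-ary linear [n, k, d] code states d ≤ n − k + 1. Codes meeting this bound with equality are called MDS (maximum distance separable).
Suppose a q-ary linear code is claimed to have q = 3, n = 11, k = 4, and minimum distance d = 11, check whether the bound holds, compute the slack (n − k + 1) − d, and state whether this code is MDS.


Singleton RHS = n − k + 1 = 8, slack = -3, bound violated (no such code; not MDS).

Singleton bound: d ≤ n − k + 1.
Here n = 11, k = 4, so n − k + 1 = 8.
Given d = 11, check d ≤ 8: NO.
Slack = (n − k + 1) − d = -3.
The slack is negative: d = 11 exceeds n − k + 1 = 8 by 3, so the Singleton bound is violated and no linear [11, 4, 11]_3 code can exist. In particular it is not MDS (MDS requires d = n − k + 1 exactly).
Description: the claimed parameters are [11, 4, 11]_3; such a code would be impossible (violates the Singleton bound).


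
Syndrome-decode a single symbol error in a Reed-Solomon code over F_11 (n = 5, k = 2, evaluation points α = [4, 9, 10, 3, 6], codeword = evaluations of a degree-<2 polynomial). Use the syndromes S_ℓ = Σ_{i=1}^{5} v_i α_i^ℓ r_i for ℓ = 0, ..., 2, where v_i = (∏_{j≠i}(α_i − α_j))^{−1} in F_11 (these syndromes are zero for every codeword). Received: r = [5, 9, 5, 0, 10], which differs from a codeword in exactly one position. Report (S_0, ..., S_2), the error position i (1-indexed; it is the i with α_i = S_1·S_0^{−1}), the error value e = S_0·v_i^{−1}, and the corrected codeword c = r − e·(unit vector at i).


S = (7, 6, 2), error at position 1, error magnitude e = 9, c = [7, 9, 5, 0, 10].

Step 1: column multipliers v_i = (∏_{j≠i}(α_i − α_j))^{−1} mod 11.
  i = 1 (α = 4): (4−9)(4−10)(4−3)(4−6) = (−5)·(−6)·1·(−2) = −60 ≡ 6, so v_1 = 6^{−1} = 2 (mod 11).
  i = 2 (α = 9): (9−4)(9−10)(9−3)(9−6) = 5·(−1)·6·3 = −90 ≡ 9, so v_2 = 9^{−1} = 5 (mod 11).
  i = 3 (α = 10): (10−4)(10−9)(10−3)(10−6) = 6·1·7·4 = 168 ≡ 3, so v_3 = 3^{−1} = 4 (mod 11).
  i = 4 (α = 3): (3−4)(3−9)(3−10)(3−6) = (−1)·(−6)·(−7)·(−3) = 126 ≡ 5, so v_4 = 5^{−1} = 9 (mod 11).
  i = 5 (α = 6): (6−4)(6−9)(6−10)(6−3) = 2·(−3)·(−4)·3 = 72 ≡ 6, so v_5 = 6^{−1} = 2 (mod 11).
  v = [2, 5, 4, 9, 2].
Step 2: syndromes of r = [5, 9, 5, 0, 10] (all sums mod 11).
  S_0 = Σ v_i r_i = 2·5 + 5·9 + 4·5 + 9·0 + 2·10 = 95 ≡ 7.
  S_1 = Σ v_i α_i r_i = 2·4·5 + 5·9·9 + 4·10·5 + 9·3·0 + 2·6·10 = 765 ≡ 6.
  α_i^2 mod 11 = [5, 4, 1, 9, 3].
  S_2 = Σ v_i α_i^2 r_i = 2·5·5 + 5·4·9 + 4·1·5 + 9·9·0 + 2·3·10 = 310 ≡ 2.
  S = (7, 6, 2) ≠ 0, so r is not a codeword (an error is present).
Step 3: locate the error. For a single error e at position i, S_ℓ = v_i·e·α_i^ℓ, so α_err = S_1/S_0.
  S_0^{−1} = 7^{−1} = 8 (mod 11), so α_err = 6·8 = 48 ≡ 4 = α_1. Error position i = 1.
  Consistency check: S_2/S_1 = 2·2 = 4 ≡ 4 = α_err ✓ (single-error assumption holds).
Step 4: error magnitude e = S_0/v_1 = S_0·∏_{j≠1}(α_1 − α_j) = 7·6 = 42 ≡ 9 (mod 11).
Step 5: correct position 1: c_1 = r_1 − e = 5 − 9 ≡ 7 (mod 11). Hence c = [7, 9, 5, 0, 10].
  Check: interpolating c through the α_i gives m(x) = 1 + 7·x (degree < 2) with m(α_i) = c_i for every i, so c is indeed a codeword.


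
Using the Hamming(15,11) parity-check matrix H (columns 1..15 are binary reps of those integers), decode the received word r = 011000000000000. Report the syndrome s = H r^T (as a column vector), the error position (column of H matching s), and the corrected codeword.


s = (0, 0, 0, 1)^T, error position = 1, corrected codeword c = 111000000000000

Compute s = H r^T mod 2 one row at a time:
  s_1 = 0 + 0 + 0 + 0 + 0 + 0 + 0 + 0 = 0 ≡ 0 (mod 2).
  s_2 = 0 + 0 + 0 + 0 + 0 + 0 + 0 + 0 = 0 ≡ 0 (mod 2).
  s_3 = 1 + 1 + 0 + 0 + 0 + 0 + 0 + 0 = 2 ≡ 0 (mod 2).
  s_4 = 0 + 1 + 0 + 0 + 0 + 0 + 0 + 0 = 1 ≡ 1 (mod 2).
s = (0, 0, 0, 1)^T — this equals column 1 of H (binary 0001), so error is at position 1.
Correct: flip bit 1 of r = 011000000000000 to get c = 111000000000000.


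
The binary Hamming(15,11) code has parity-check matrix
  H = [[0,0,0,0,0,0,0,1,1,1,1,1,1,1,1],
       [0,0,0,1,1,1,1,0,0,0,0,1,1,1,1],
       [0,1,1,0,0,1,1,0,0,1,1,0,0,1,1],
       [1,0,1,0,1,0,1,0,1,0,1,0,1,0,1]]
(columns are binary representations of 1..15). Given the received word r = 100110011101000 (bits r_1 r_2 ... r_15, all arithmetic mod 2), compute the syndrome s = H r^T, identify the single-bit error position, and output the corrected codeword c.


s = (0, 1, 1, 1)^T, error position = 7, corrected codeword c = 100110111101000

Compute s = H r^T mod 2 one row at a time:
  s_1 = 1 + 1 + 1 + 0 + 1 + 0 + 0 + 0 = 4 ≡ 0 (mod 2).
  s_2 = 1 + 1 + 0 + 0 + 1 + 0 + 0 + 0 = 3 ≡ 1 (mod 2).
  s_3 = 0 + 0 + 0 + 0 + 1 + 0 + 0 + 0 = 1 ≡ 1 (mod 2).
  s_4 = 1 + 0 + 1 + 0 + 1 + 0 + 0 + 0 = 3 ≡ 1 (mod 2).
s = (0, 1, 1, 1)^T — this equals column 7 of H (binary 0111), so error is at position 7.
Correct: flip bit 7 of r = 100110011101000 to get c = 100110111101000.


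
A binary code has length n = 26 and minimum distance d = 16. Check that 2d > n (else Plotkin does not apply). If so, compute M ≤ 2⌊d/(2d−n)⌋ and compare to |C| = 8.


Plotkin bound M ≤ 4; given |C| = 8 > bound (violated).

Check applicability: 2d = 32, n = 26.
2d − n = 6 > 0, so Plotkin applies.
Compute d/(2d−n) = 16/6 ≈ 2.6667.
⌊d/(2d−n)⌋ = 2.
Plotkin bound: M ≤ 2·2 = 4.
Given |C| = 8, check: VIOLATED.
This |C| is above the Plotkin bound, so no binary code with n = 26, d = 16 and 8 codewords exists.


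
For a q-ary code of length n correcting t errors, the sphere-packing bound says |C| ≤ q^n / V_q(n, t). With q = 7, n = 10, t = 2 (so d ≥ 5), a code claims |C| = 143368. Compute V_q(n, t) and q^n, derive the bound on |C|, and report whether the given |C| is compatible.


V_q(n, t) = 1681, q^n = 282475249, Hamming bound = 168040, |C| = 143368 ≤ bound (satisfied).

Step 1: Compute V_q(n, t) = Σ_{j=0}^2 C(n, j) (q−1)^j.
  j = 0: C(10,0)·(6)^0 = 1·1 = 1.
  j = 1: C(10,1)·(6)^1 = 10·6 = 60.
  j = 2: C(10,2)·(6)^2 = 45·36 = 1620.
  V_q(n, t) = 1 + 60 + 1620 = 1681.
Step 2: q^n = 7^10 = 282475249.
Step 3: Hamming bound ⌊q^n / V_q(n,t)⌋ = ⌊282475249/1681⌋ = 168040.
Step 4: Compare |C| = 143368 to 168040: satisfied.
The claimed |C| lies below the Hamming bound.


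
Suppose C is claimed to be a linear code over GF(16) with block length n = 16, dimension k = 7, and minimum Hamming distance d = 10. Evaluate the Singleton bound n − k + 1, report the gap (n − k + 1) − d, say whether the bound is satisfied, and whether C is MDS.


Singleton RHS = n − k + 1 = 10, slack = 0, bound satisfied, MDS.

Singleton bound: d ≤ n − k + 1.
Here n = 16, k = 7, so n − k + 1 = 10.
Given d = 10, check d ≤ 10: YES.
Slack = (n − k + 1) − d = 0.
The code is MDS (slack = 0).
Description: the claimed parameters are [16, 7, 10]_16; such a code would be MDS (meets Singleton bound).
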